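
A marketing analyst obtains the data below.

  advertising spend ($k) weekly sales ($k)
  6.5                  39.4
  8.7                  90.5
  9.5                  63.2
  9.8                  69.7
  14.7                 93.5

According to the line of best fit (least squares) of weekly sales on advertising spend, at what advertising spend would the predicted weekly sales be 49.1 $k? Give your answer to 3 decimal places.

5.735

n = 5, Σx = 49.2, Σy = 356.3, Σxy = 3701.36, Σx² = 520.32
Sxx = Σx² − (Σx)²/n = 520.32 − 484.128 = 36.192
Sxy = Σxy − (Σx)(Σy)/n = 3701.36 − 3505.992 = 195.368
b = Sxy/Sxx = 195.368/36.192 = 5.398099
a = ȳ − b·x̄ = 71.26 − 5.398099·9.84 = 18.142706
Set a + b·x = 49.1: x = (49.1 − 18.142706) / 5.398099 = 5.734851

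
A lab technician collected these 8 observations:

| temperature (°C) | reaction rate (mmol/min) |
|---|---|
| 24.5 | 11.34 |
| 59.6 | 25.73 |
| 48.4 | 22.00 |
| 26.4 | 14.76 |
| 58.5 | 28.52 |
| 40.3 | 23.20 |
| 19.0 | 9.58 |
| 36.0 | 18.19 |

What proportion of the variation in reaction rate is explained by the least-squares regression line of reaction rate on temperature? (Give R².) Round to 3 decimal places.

n = 8, Σx = 312.7, Σy = 153.32, Σxy = 6706.042, Σx² = 13895.27, Σy² = 3266.769
Sxx = Σx² − (Σx)²/n = 13895.27 − 12222.66125 = 1672.60875
Sxy = Σxy − (Σx)(Σy)/n = 6706.042 − 5992.8955 = 713.1465
Syy = Σy² − (Σy)²/n = 3266.769 − 2938.3778 = 328.3912
R² = Sxy²/(Sxx·Syy) = (713.1465)²/(1672.60875·328.3912) = 0.925916

0.926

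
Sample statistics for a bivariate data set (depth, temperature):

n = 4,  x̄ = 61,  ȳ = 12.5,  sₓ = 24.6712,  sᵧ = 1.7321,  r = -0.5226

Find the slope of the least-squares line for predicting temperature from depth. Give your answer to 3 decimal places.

b = r · sᵧ/sₓ = -0.5226 · 1.7321/24.6712 = -0.036690

-0.037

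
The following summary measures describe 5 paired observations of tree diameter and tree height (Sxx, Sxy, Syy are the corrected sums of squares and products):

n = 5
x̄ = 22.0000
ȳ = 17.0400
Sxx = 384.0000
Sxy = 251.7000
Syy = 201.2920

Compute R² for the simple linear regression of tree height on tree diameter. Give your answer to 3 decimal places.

R² = Sxy²/(Sxx·Syy) = (251.7)²/(384·201.292) = 0.819613

0.820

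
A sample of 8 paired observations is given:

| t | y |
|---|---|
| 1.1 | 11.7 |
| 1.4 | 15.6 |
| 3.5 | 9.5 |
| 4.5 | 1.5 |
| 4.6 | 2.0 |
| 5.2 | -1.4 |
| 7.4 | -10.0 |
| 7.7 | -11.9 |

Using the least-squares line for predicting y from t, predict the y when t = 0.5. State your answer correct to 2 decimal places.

n = 8, Σx = 35.4, Σy = 17, Σxy = -89, Σx² = 197.92
Sxx = Σx² − (Σx)²/n = 197.92 − 156.645 = 41.275
Sxy = Σxy − (Σx)(Σy)/n = -89 − 75.225 = -164.225
b = Sxy/Sxx = -164.225/41.275 = -3.978801
a = ȳ − b·x̄ = 2.125 − (-3.978801)·4.425 = 19.731193
ŷ(0.5) = a + b·0.5 = 19.731193 + (-3.978801)·0.5 = 17.741793

17.74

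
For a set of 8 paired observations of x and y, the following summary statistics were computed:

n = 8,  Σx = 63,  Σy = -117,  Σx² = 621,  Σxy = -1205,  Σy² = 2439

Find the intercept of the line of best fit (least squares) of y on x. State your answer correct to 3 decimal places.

3.261

Sxx = Σx² − (Σx)²/n = 621 − 496.125 = 124.875
Sxy = Σxy − (Σx)(Σy)/n = -1205 − (-921.375) = -283.625
b = Sxy/Sxx = -283.625/124.875 = -2.271271
a = ȳ − b·x̄ = -14.625 − (-2.271271)·7.875 = 3.261261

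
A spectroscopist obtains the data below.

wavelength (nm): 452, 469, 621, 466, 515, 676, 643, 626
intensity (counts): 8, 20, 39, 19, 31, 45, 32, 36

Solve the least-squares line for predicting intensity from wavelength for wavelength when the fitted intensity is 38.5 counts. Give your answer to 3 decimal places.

639.684

n = 8, Σx = 4468, Σy = 230, Σxy = 135566, Σx² = 2554588
Sxx = Σx² − (Σx)²/n = 2554588 − 2495378 = 59210
Sxy = Σxy − (Σx)(Σy)/n = 135566 − 128455 = 7111
b = Sxy/Sxx = 7111/59210 = 0.120098
a = ȳ − b·x̄ = 28.75 − 0.120098·558.5 = -38.324709
Set a + b·x = 38.5: x = (38.5 − (-38.324709)) / 0.120098 = 639.683729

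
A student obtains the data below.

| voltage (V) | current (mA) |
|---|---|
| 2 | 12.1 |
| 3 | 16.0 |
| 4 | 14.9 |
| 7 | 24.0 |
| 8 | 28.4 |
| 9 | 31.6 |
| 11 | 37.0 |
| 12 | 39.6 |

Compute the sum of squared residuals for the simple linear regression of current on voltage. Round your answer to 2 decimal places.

10.68

n = 8, Σx = 56, Σy = 203.6, Σxy = 1693.6, Σx² = 488, Σy² = 5942.7
Sxx = Σx² − (Σx)²/n = 488 − 392 = 96
Sxy = Σxy − (Σx)(Σy)/n = 1693.6 − 1425.2 = 268.4
Syy = Σy² − (Σy)²/n = 5942.7 − 5181.62 = 761.08
b = Sxy/Sxx = 268.4/96 = 2.795833
SSE = Syy − b·Sxy = 761.08 − 2.795833·268.4 = 10.678333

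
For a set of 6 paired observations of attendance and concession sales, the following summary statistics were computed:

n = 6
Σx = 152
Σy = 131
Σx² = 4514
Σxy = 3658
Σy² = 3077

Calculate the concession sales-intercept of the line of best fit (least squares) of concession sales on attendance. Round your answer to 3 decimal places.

8.874

Sxx = Σx² − (Σx)²/n = 4514 − 3850.666667 = 663.333333
Sxy = Σxy − (Σx)(Σy)/n = 3658 − 3318.666667 = 339.333333
b = Sxy/Sxx = 339.333333/663.333333 = 0.511558
a = ȳ − b·x̄ = 21.833333 − 0.511558·25.333333 = 8.873869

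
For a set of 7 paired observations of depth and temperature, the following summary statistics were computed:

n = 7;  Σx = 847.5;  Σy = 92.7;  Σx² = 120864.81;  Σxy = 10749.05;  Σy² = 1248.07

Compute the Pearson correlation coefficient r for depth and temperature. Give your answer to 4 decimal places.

-0.7761

Sxx = Σx² − (Σx)²/n = 120864.81 − 102608.035714 = 18256.774286
Sxy = Σxy − (Σx)(Σy)/n = 10749.05 − 11223.321429 = -474.271429
Syy = Σy² − (Σy)²/n = 1248.07 − 1227.612857 = 20.457143
r = Sxy/√(Sxx·Syy) = -474.271429/√(373481.439673) = -474.271429/611.131279 = -0.776055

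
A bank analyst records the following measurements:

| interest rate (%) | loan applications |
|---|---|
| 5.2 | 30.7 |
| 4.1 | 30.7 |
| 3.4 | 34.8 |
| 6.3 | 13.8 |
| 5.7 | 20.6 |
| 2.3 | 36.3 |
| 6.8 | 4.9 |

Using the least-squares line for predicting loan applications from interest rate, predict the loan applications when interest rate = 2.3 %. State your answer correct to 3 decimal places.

n = 7, Σx = 33.8, Σy = 171.8, Σxy = 725, Σx² = 179.12
Sxx = Σx² − (Σx)²/n = 179.12 − 163.205714 = 15.914286
Sxy = Σxy − (Σx)(Σy)/n = 725 − 829.548571 = -104.548571
b = Sxy/Sxx = -104.548571/15.914286 = -6.569479
a = ȳ − b·x̄ = 24.542857 − (-6.569479)·4.828571 = 56.264057
ŷ(2.3) = a + b·2.3 = 56.264057 + (-6.569479)·2.3 = 41.154255

41.154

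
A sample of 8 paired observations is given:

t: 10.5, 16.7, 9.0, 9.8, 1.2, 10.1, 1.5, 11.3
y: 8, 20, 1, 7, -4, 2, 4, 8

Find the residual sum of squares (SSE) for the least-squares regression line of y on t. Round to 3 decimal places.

124.219

n = 8, Σx = 70.1, Σy = 46, Σxy = 607.4, Σx² = 799.57, Σy² = 614
Sxx = Σx² − (Σx)²/n = 799.57 − 614.25125 = 185.31875
Sxy = Σxy − (Σx)(Σy)/n = 607.4 − 403.075 = 204.325
Syy = Σy² − (Σy)²/n = 614 − 264.5 = 349.5
b = Sxy/Sxx = 204.325/185.31875 = 1.102560
SSE = Syy − b·Sxy = 349.5 − 1.102560·204.325 = 124.219473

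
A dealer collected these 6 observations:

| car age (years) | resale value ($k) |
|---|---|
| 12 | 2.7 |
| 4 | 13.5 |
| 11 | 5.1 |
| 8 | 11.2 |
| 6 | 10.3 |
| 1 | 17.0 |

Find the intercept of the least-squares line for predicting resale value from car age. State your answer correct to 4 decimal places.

18.5337

n = 6, Σx = 42, Σy = 59.8, Σxy = 310.9, Σx² = 382
Sxx = Σx² − (Σx)²/n = 382 − 294 = 88
Sxy = Σxy − (Σx)(Σy)/n = 310.9 − 418.6 = -107.7
b = Sxy/Sxx = -107.7/88 = -1.223864
a = ȳ − b·x̄ = 9.966667 − (-1.223864)·7 = 18.533712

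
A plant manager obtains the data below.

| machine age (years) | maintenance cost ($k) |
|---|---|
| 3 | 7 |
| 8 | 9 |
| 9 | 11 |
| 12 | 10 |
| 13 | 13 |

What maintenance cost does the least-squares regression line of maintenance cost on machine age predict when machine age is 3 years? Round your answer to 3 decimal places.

7.000

n = 5, Σx = 45, Σy = 50, Σxy = 481, Σx² = 467
Sxx = Σx² − (Σx)²/n = 467 − 405 = 62
Sxy = Σxy − (Σx)(Σy)/n = 481 − 450 = 31
b = Sxy/Sxx = 31/62 = 0.5
a = ȳ − b·x̄ = 10 − 0.5·9 = 5.5
ŷ(3) = a + b·3 = 5.5 + 0.5·3 = 7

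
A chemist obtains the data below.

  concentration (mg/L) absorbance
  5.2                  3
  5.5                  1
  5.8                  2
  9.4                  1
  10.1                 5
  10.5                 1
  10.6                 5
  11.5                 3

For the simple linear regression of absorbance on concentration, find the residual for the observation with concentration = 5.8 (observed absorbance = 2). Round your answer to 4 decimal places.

n = 8, Σx = 68.6, Σy = 21, Σxy = 190.6, Σx² = 636.16
Sxx = Σx² − (Σx)²/n = 636.16 − 588.245 = 47.915
Sxy = Σxy − (Σx)(Σy)/n = 190.6 − 180.075 = 10.525
b = Sxy/Sxx = 10.525/47.915 = 0.219660
a = ȳ − b·x̄ = 2.625 − 0.219660·8.575 = 0.741417
ŷ(5.8) = 0.741417 + 0.219660·5.8 = 2.015444
residual = y − ŷ = 2 − 2.015444 = -0.015444

-0.0154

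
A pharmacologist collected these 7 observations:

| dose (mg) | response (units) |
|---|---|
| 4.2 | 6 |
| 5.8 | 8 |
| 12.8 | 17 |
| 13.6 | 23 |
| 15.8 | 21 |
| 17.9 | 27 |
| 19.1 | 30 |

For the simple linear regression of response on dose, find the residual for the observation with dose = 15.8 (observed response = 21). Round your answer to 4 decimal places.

n = 7, Σx = 89.2, Σy = 132, Σxy = 1990.1, Σx² = 1334.94
Sxx = Σx² − (Σx)²/n = 1334.94 − 1136.662857 = 198.277143
Sxy = Σxy − (Σx)(Σy)/n = 1990.1 − 1682.057143 = 308.042857
b = Sxy/Sxx = 308.042857/198.277143 = 1.553597
a = ȳ − b·x̄ = 18.857143 − 1.553597·12.742857 = -0.940127
ŷ(15.8) = -0.940127 + 1.553597·15.8 = 23.606712
residual = y − ŷ = 21 − 23.606712 = -2.606712

-2.6067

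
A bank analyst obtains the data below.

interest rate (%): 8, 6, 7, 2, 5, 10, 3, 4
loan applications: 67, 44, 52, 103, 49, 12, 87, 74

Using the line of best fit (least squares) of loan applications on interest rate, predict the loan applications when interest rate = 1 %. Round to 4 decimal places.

103.0075

n = 8, Σx = 45, Σy = 488, Σxy = 2292, Σx² = 303
Sxx = Σx² − (Σx)²/n = 303 − 253.125 = 49.875
Sxy = Σxy − (Σx)(Σy)/n = 2292 − 2745 = -453
b = Sxy/Sxx = -453/49.875 = -9.082707
a = ȳ − b·x̄ = 61 − (-9.082707)·5.625 = 112.090226
ŷ(1) = a + b·1 = 112.090226 + (-9.082707)·1 = 103.007519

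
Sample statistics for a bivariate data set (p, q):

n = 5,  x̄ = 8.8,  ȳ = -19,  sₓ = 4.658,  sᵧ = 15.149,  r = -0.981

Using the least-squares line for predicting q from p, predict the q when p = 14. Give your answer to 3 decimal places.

-35.590

b = r · sᵧ/sₓ = -0.981 · 15.149/4.658 = -3.190461
a = ȳ − b·x̄ = -19 − (-3.190461)·8.8 = 9.076060
ŷ(14) = a + b·14 = 9.076060 + (-3.190461)·14 = -35.590399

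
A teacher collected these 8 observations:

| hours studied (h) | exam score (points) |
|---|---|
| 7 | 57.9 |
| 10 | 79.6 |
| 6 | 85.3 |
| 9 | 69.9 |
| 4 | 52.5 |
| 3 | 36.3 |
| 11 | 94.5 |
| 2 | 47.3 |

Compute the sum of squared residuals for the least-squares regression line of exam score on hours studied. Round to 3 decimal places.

n = 8, Σx = 52, Σy = 523.3, Σxy = 3795.2, Σx² = 416, Σy² = 37092.15
Sxx = Σx² − (Σx)²/n = 416 − 338 = 78
Sxy = Σxy − (Σx)(Σy)/n = 3795.2 − 3401.45 = 393.75
Syy = Σy² − (Σy)²/n = 37092.15 − 34230.36125 = 2861.78875
b = Sxy/Sxx = 393.75/78 = 5.048077
SSE = Syy − b·Sxy = 2861.78875 − 5.048077·393.75 = 874.108462

874.108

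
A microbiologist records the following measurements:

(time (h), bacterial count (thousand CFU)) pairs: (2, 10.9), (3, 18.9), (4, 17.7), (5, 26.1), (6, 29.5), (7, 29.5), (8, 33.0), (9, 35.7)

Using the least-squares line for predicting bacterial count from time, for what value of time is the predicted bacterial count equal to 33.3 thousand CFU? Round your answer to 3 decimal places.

7.916

n = 8, Σx = 44, Σy = 201.3, Σxy = 1248.6, Σx² = 284
Sxx = Σx² − (Σx)²/n = 284 − 242 = 42
Sxy = Σxy − (Σx)(Σy)/n = 1248.6 − 1107.15 = 141.45
b = Sxy/Sxx = 141.45/42 = 3.367857
a = ȳ − b·x̄ = 25.1625 − 3.367857·5.5 = 6.639286
Set a + b·x = 33.3: x = (33.3 − 6.639286) / 3.367857 = 7.916225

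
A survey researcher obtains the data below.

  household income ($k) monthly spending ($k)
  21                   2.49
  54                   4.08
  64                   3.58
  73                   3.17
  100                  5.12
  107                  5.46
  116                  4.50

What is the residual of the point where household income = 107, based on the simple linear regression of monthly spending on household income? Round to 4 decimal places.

n = 7, Σx = 535, Σy = 28.4, Σxy = 2351.36, Σx² = 47687
Sxx = Σx² − (Σx)²/n = 47687 − 40889.285714 = 6797.714286
Sxy = Σxy − (Σx)(Σy)/n = 2351.36 − 2170.571429 = 180.788571
b = Sxy/Sxx = 180.788571/6797.714286 = 0.026595
a = ȳ − b·x̄ = 4.057143 − 0.026595·76.428571 = 2.024487
ŷ(107) = 2.024487 + 0.026595·107 = 4.870205
residual = y − ŷ = 5.46 − 4.870205 = 0.589795

0.5898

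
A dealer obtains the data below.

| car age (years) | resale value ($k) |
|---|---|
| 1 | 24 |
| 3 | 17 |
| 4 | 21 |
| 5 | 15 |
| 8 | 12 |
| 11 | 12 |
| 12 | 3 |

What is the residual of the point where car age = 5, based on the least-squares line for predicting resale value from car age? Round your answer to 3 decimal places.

-1.793

n = 7, Σx = 44, Σy = 104, Σxy = 498, Σx² = 380
Sxx = Σx² − (Σx)²/n = 380 − 276.571429 = 103.428571
Sxy = Σxy − (Σx)(Σy)/n = 498 − 653.714286 = -155.714286
b = Sxy/Sxx = -155.714286/103.428571 = -1.505525
a = ȳ − b·x̄ = 14.857143 − (-1.505525)·6.285714 = 24.320442
ŷ(5) = 24.320442 + (-1.505525)·5 = 16.792818
residual = y − ŷ = 15 − 16.792818 = -1.792818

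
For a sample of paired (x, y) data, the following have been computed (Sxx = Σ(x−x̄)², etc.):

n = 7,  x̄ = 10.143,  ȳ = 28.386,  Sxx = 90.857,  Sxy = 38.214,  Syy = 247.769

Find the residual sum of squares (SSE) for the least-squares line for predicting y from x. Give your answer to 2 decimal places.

231.70

b = Sxy/Sxx = 38.214/90.857 = 0.420595
SSE = Syy − b·Sxy = 247.769 − 0.420595·38.214 = 231.696383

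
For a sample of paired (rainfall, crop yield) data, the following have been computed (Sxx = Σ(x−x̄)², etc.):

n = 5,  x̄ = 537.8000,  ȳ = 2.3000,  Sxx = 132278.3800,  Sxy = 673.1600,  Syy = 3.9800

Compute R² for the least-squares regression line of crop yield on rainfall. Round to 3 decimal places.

R² = Sxy²/(Sxx·Syy) = (673.16)²/(132278.38·3.98) = 0.860725

0.861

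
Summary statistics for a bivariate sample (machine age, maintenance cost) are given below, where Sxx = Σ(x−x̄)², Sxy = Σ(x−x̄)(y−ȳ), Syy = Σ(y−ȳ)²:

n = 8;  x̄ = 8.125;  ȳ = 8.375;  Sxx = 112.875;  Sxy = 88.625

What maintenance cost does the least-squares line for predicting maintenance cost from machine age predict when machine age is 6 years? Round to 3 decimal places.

6.707

b = Sxy/Sxx = 88.625/112.875 = 0.785161
a = ȳ − b·x̄ = 8.375 − 0.785161·8.125 = 1.995570
ŷ(6) = a + b·6 = 1.995570 + 0.785161·6 = 6.706534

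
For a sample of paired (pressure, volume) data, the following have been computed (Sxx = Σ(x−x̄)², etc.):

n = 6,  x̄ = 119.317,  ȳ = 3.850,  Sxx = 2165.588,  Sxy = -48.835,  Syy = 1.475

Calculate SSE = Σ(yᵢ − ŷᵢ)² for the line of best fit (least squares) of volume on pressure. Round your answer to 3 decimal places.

0.374

b = Sxy/Sxx = -48.835/2165.588 = -0.022550
SSE = Syy − b·Sxy = 1.475 − (-0.022550)·(-48.835) = 0.373748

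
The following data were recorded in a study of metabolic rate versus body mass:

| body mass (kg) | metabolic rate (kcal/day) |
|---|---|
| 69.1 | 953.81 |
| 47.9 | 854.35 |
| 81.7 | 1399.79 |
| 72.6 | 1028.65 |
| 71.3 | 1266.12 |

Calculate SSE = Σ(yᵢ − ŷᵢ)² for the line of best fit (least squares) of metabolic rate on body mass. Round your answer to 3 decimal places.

71411.396

n = 5, Σx = 342.6, Σy = 5502.72, Σxy = 386148.825, Σx² = 24098.56, Σy² = 6260260.1596
Sxx = Σx² − (Σx)²/n = 24098.56 − 23474.952 = 623.608
Sxy = Σxy − (Σx)(Σy)/n = 386148.825 − 377046.3744 = 9102.4506
Syy = Σy² − (Σy)²/n = 6260260.1596 − 6055985.47968 = 204274.67992
b = Sxy/Sxx = 9102.4506/623.608 = 14.596430
SSE = Syy − b·Sxy = 204274.67992 − 14.596430·9102.4506 = 71411.395733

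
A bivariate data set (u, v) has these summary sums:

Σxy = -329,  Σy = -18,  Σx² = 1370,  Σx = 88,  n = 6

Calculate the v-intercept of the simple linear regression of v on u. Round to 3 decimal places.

9.017

Sxx = Σx² − (Σx)²/n = 1370 − 1290.666667 = 79.333333
Sxy = Σxy − (Σx)(Σy)/n = -329 − (-264) = -65
b = Sxy/Sxx = -65/79.333333 = -0.819328
a = ȳ − b·x̄ = -3 − (-0.819328)·14.666667 = 9.016807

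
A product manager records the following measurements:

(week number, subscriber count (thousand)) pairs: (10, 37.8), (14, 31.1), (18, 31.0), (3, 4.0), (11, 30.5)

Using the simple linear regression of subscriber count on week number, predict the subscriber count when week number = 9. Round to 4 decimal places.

23.0529

n = 5, Σx = 56, Σy = 134.4, Σxy = 1718.9, Σx² = 750
Sxx = Σx² − (Σx)²/n = 750 − 627.2 = 122.8
Sxy = Σxy − (Σx)(Σy)/n = 1718.9 − 1505.28 = 213.62
b = Sxy/Sxx = 213.62/122.8 = 1.739577
a = ȳ − b·x̄ = 26.88 − 1.739577·11.2 = 7.396743
ŷ(9) = a + b·9 = 7.396743 + 1.739577·9 = 23.052932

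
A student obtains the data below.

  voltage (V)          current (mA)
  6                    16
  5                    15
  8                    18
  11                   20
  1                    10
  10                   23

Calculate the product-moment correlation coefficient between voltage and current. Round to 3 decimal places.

n = 6, Σx = 41, Σy = 102, Σxy = 775, Σx² = 347, Σy² = 1834
Sxx = Σx² − (Σx)²/n = 347 − 280.166667 = 66.833333
Sxy = Σxy − (Σx)(Σy)/n = 775 − 697 = 78
Syy = Σy² − (Σy)²/n = 1834 − 1734 = 100
r = Sxy/√(Sxx·Syy) = 78/√(6683.333333) = 78/81.751656 = 0.954109

0.954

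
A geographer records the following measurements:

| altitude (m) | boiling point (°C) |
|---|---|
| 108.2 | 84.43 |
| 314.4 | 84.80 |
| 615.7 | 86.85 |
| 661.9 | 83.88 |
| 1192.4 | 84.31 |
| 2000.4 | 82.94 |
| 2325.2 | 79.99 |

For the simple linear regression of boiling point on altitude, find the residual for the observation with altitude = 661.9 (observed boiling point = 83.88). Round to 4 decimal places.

-0.7141

n = 7, Σx = 7218.2, Σy = 587.2, Σxy = 597227.331, Σx² = 11757725.66
Sxx = Σx² − (Σx)²/n = 11757725.66 − 7443201.605714 = 4314524.054286
Sxy = Σxy − (Σx)(Σy)/n = 597227.331 − 605503.862857 = -8276.531857
b = Sxy/Sxx = -8276.531857/4314524.054286 = -0.001918
a = ȳ − b·x̄ = 83.885714 − (-0.001918)·1031.171429 = 85.863806
ŷ(661.9) = 85.863806 + (-0.001918)·661.9 = 84.594086
residual = y − ŷ = 83.88 − 84.594086 = -0.714086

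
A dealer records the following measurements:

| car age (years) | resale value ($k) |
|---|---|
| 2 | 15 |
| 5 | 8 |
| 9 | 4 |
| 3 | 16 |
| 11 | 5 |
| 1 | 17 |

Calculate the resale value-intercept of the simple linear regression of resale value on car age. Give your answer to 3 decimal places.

17.854

n = 6, Σx = 31, Σy = 65, Σxy = 226, Σx² = 241
Sxx = Σx² − (Σx)²/n = 241 − 160.166667 = 80.833333
Sxy = Σxy − (Σx)(Σy)/n = 226 − 335.833333 = -109.833333
b = Sxy/Sxx = -109.833333/80.833333 = -1.358763
a = ȳ − b·x̄ = 10.833333 − (-1.358763)·5.166667 = 17.853608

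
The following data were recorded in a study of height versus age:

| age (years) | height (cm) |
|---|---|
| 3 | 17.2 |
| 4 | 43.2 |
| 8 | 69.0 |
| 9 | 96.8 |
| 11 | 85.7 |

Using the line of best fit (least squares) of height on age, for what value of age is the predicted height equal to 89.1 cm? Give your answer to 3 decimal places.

n = 5, Σx = 35, Σy = 311.9, Σxy = 2590.3, Σx² = 291
Sxx = Σx² − (Σx)²/n = 291 − 245 = 46
Sxy = Σxy − (Σx)(Σy)/n = 2590.3 − 2183.3 = 407
b = Sxy/Sxx = 407/46 = 8.847826
a = ȳ − b·x̄ = 62.38 − 8.847826·7 = 0.445217
Set a + b·x = 89.1: x = (89.1 − 0.445217) / 8.847826 = 10.019951

10.020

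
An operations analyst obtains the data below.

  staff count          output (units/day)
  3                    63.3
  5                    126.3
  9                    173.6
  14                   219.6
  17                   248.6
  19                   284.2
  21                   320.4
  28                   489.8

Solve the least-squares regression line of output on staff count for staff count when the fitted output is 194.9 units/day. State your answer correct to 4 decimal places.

n = 8, Σx = 116, Σy = 1925.8, Σxy = 35527, Σx² = 2186
Sxx = Σx² − (Σx)²/n = 2186 − 1682 = 504
Sxy = Σxy − (Σx)(Σy)/n = 35527 − 27924.1 = 7602.9
b = Sxy/Sxx = 7602.9/504 = 15.085119
a = ȳ − b·x̄ = 240.725 − 15.085119·14.5 = 21.990774
Set a + b·x = 194.9: x = (194.9 − 21.990774) / 15.085119 = 11.462238

11.4622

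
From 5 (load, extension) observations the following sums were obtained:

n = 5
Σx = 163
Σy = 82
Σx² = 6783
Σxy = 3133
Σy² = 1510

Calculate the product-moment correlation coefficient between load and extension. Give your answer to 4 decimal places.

Sxx = Σx² − (Σx)²/n = 6783 − 5313.8 = 1469.2
Sxy = Σxy − (Σx)(Σy)/n = 3133 − 2673.2 = 459.8
Syy = Σy² − (Σy)²/n = 1510 − 1344.8 = 165.2
r = Sxy/√(Sxx·Syy) = 459.8/√(242711.84) = 459.8/492.657934 = 0.933305

0.9333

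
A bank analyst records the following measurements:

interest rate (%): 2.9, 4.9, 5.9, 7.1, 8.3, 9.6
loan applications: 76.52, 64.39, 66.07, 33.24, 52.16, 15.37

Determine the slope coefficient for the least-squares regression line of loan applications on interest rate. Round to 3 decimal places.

-8.298

n = 6, Σx = 38.7, Σy = 307.75, Σxy = 1743.716, Σx² = 278.69
Sxx = Σx² − (Σx)²/n = 278.69 − 249.615 = 29.075
Sxy = Σxy − (Σx)(Σy)/n = 1743.716 − 1984.9875 = -241.2715
b = Sxy/Sxx = -241.2715/29.075 = -8.298246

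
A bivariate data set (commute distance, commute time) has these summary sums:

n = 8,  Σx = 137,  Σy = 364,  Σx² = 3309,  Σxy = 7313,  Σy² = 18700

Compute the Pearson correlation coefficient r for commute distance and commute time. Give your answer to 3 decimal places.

0.752

Sxx = Σx² − (Σx)²/n = 3309 − 2346.125 = 962.875
Sxy = Σxy − (Σx)(Σy)/n = 7313 − 6233.5 = 1079.5
Syy = Σy² − (Σy)²/n = 18700 − 16562 = 2138
r = Sxy/√(Sxx·Syy) = 1079.5/√(2058626.75) = 1079.5/1434.791535 = 0.752374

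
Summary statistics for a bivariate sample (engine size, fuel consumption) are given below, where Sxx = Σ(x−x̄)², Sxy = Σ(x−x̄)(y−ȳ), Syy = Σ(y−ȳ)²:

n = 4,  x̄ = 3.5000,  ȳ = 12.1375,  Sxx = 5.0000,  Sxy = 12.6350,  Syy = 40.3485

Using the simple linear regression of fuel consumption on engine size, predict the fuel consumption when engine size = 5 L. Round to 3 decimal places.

b = Sxy/Sxx = 12.635/5 = 2.527
a = ȳ − b·x̄ = 12.1375 − 2.527·3.5 = 3.293
ŷ(5) = a + b·5 = 3.293 + 2.527·5 = 15.928

15.928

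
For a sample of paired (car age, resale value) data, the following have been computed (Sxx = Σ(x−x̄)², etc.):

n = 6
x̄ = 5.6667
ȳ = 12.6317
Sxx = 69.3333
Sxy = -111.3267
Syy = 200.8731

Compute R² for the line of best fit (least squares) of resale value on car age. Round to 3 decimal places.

0.890

R² = Sxy²/(Sxx·Syy) = (-111.3267)²/(69.3333·200.8731) = 0.889887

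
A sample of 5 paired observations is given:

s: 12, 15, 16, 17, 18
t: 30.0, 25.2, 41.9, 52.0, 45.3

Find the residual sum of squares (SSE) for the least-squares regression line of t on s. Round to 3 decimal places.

n = 5, Σx = 78, Σy = 194.4, Σxy = 3107.8, Σx² = 1238, Σy² = 8046.74
Sxx = Σx² − (Σx)²/n = 1238 − 1216.8 = 21.2
Sxy = Σxy − (Σx)(Σy)/n = 3107.8 − 3032.64 = 75.16
Syy = Σy² − (Σy)²/n = 8046.74 − 7558.272 = 488.468
b = Sxy/Sxx = 75.16/21.2 = 3.545283
SSE = Syy − b·Sxy = 488.468 − 3.545283·75.16 = 222.004528

222.005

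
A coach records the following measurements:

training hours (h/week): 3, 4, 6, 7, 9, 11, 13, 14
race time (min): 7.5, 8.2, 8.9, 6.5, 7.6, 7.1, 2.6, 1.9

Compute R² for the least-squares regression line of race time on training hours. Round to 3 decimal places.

0.661

n = 8, Σx = 67, Σy = 50.3, Σxy = 361.1, Σx² = 677, Σy² = 363.49
Sxx = Σx² − (Σx)²/n = 677 − 561.125 = 115.875
Sxy = Σxy − (Σx)(Σy)/n = 361.1 − 421.2625 = -60.1625
Syy = Σy² − (Σy)²/n = 363.49 − 316.26125 = 47.22875
R² = Sxy²/(Sxx·Syy) = (-60.1625)²/(115.875·47.22875) = 0.661387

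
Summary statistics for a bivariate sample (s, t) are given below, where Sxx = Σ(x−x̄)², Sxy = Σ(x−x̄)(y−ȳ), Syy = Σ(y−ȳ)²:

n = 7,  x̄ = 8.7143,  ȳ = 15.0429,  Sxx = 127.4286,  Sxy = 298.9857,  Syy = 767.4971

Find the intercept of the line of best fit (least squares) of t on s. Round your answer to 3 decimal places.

b = Sxy/Sxx = 298.9857/127.4286 = 2.346300
a = ȳ − b·x̄ = 15.0429 − 2.346300·8.7143 = -5.403460

-5.403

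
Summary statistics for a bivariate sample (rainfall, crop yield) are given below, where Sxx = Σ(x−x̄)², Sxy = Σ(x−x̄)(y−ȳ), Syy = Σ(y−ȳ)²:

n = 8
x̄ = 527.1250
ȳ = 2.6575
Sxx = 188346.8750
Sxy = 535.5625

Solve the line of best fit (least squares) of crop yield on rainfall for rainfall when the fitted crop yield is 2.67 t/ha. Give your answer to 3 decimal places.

531.521

b = Sxy/Sxx = 535.5625/188346.875 = 0.002843
a = ȳ − b·x̄ = 2.6575 − 0.002843·527.125 = 1.158625
Set a + b·x = 2.67: x = (2.67 − 1.158625) / 0.002843 = 531.521006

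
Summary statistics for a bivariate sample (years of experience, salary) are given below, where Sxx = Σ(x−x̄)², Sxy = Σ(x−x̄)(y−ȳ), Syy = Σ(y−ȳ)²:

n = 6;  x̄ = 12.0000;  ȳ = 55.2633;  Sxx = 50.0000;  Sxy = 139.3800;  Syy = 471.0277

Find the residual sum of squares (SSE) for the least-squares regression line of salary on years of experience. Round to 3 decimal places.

b = Sxy/Sxx = 139.38/50 = 2.7876
SSE = Syy − b·Sxy = 471.0277 − 2.7876·139.38 = 82.492012

82.492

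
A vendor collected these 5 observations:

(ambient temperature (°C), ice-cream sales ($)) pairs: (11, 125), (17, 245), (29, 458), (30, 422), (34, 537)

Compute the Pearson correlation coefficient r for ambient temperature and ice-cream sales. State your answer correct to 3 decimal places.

n = 5, Σx = 121, Σy = 1787, Σxy = 49740, Σx² = 3307, Σy² = 751867
Sxx = Σx² − (Σx)²/n = 3307 − 2928.2 = 378.8
Sxy = Σxy − (Σx)(Σy)/n = 49740 − 43245.4 = 6494.6
Syy = Σy² − (Σy)²/n = 751867 − 638673.8 = 113193.2
r = Sxy/√(Sxx·Syy) = 6494.6/√(42877584.16) = 6494.6/6548.097751 = 0.991830

0.992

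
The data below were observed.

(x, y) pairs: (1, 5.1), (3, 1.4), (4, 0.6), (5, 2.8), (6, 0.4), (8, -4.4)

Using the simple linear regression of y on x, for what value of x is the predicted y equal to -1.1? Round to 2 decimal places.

n = 6, Σx = 27, Σy = 5.9, Σxy = -7.1, Σx² = 151
Sxx = Σx² − (Σx)²/n = 151 − 121.5 = 29.5
Sxy = Σxy − (Σx)(Σy)/n = -7.1 − 26.55 = -33.65
b = Sxy/Sxx = -33.65/29.5 = -1.140678
a = ȳ − b·x̄ = 0.983333 − (-1.140678)·4.5 = 6.116384
Set a + b·x = -1.1: x = (-1.1 − 6.116384) / (-1.140678) = 6.326399

6.33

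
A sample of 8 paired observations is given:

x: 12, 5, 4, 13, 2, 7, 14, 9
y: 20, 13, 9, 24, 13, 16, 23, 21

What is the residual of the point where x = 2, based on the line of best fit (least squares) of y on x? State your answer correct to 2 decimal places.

n = 8, Σx = 66, Σy = 139, Σxy = 1302, Σx² = 684
Sxx = Σx² − (Σx)²/n = 684 − 544.5 = 139.5
Sxy = Σxy − (Σx)(Σy)/n = 1302 − 1146.75 = 155.25
b = Sxy/Sxx = 155.25/139.5 = 1.112903
a = ȳ − b·x̄ = 17.375 − 1.112903·8.25 = 8.193548
ŷ(2) = 8.193548 + 1.112903·2 = 10.419355
residual = y − ŷ = 13 − 10.419355 = 2.580645

2.58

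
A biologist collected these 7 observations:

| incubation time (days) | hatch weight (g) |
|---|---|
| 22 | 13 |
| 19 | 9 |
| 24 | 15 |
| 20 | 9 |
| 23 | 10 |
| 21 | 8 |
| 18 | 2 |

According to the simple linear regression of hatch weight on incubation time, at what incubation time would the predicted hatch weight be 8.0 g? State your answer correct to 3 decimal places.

n = 7, Σx = 147, Σy = 66, Σxy = 1431, Σx² = 3115
Sxx = Σx² − (Σx)²/n = 3115 − 3087 = 28
Sxy = Σxy − (Σx)(Σy)/n = 1431 − 1386 = 45
b = Sxy/Sxx = 45/28 = 1.607143
a = ȳ − b·x̄ = 9.428571 − 1.607143·21 = -24.321429
Set a + b·x = 8.0: x = (8.0 − (-24.321429)) / 1.607143 = 20.111111

20.111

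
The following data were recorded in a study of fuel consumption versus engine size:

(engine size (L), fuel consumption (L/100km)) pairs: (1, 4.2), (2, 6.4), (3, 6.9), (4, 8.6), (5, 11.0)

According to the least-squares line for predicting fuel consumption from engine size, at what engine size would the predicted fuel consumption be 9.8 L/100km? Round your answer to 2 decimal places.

4.51

n = 5, Σx = 15, Σy = 37.1, Σxy = 127.1, Σx² = 55
Sxx = Σx² − (Σx)²/n = 55 − 45 = 10
Sxy = Σxy − (Σx)(Σy)/n = 127.1 − 111.3 = 15.8
b = Sxy/Sxx = 15.8/10 = 1.58
a = ȳ − b·x̄ = 7.42 − 1.58·3 = 2.68
Set a + b·x = 9.8: x = (9.8 − 2.68) / 1.58 = 4.506329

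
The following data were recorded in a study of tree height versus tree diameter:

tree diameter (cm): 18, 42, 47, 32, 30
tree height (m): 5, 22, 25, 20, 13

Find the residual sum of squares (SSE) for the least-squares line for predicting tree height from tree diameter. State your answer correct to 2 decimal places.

22.71

n = 5, Σx = 169, Σy = 85, Σxy = 3219, Σx² = 6221, Σy² = 1703
Sxx = Σx² − (Σx)²/n = 6221 − 5712.2 = 508.8
Sxy = Σxy − (Σx)(Σy)/n = 3219 − 2873 = 346
Syy = Σy² − (Σy)²/n = 1703 − 1445 = 258
b = Sxy/Sxx = 346/508.8 = 0.680031
SSE = Syy − b·Sxy = 258 − 0.680031·346 = 22.709119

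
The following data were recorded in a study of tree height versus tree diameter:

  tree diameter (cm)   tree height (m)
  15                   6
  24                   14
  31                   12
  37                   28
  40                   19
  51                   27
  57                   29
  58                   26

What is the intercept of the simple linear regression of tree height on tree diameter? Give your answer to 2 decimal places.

n = 8, Σx = 313, Σy = 161, Σxy = 7132, Σx² = 13945
Sxx = Σx² − (Σx)²/n = 13945 − 12246.125 = 1698.875
Sxy = Σxy − (Σx)(Σy)/n = 7132 − 6299.125 = 832.875
b = Sxy/Sxx = 832.875/1698.875 = 0.490251
a = ȳ − b·x̄ = 20.125 − 0.490251·39.125 = 0.943933

0.94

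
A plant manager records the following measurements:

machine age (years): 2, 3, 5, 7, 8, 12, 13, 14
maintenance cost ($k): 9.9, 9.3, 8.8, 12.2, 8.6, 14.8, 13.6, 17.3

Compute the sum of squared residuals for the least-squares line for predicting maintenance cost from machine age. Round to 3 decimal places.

n = 8, Σx = 64, Σy = 94.5, Σxy = 842.5, Σx² = 660, Σy² = 1188.03
Sxx = Σx² − (Σx)²/n = 660 − 512 = 148
Sxy = Σxy − (Σx)(Σy)/n = 842.5 − 756 = 86.5
Syy = Σy² − (Σy)²/n = 1188.03 − 1116.28125 = 71.74875
b = Sxy/Sxx = 86.5/148 = 0.584459
SSE = Syy − b·Sxy = 71.74875 − 0.584459·86.5 = 21.193007

21.193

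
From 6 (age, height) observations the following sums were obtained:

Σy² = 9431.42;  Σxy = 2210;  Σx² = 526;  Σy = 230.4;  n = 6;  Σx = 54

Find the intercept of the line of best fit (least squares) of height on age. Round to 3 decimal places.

7.710

Sxx = Σx² − (Σx)²/n = 526 − 486 = 40
Sxy = Σxy − (Σx)(Σy)/n = 2210 − 2073.6 = 136.4
b = Sxy/Sxx = 136.4/40 = 3.41
a = ȳ − b·x̄ = 38.4 − 3.41·9 = 7.71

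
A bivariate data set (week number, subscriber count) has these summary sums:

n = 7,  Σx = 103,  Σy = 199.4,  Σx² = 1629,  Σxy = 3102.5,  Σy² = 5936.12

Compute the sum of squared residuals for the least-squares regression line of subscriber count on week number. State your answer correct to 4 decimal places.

5.8439

Sxx = Σx² − (Σx)²/n = 1629 − 1515.571429 = 113.428571
Sxy = Σxy − (Σx)(Σy)/n = 3102.5 − 2934.028571 = 168.471429
Syy = Σy² − (Σy)²/n = 5936.12 − 5680.051429 = 256.068571
b = Sxy/Sxx = 168.471429/113.428571 = 1.485264
SSE = Syy − b·Sxy = 256.068571 − 1.485264·168.471429 = 5.843942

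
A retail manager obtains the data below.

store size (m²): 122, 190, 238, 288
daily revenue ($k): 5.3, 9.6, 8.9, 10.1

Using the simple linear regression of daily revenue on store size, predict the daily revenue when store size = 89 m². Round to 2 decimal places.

n = 4, Σx = 838, Σy = 33.9, Σxy = 7497.6, Σx² = 190572
Sxx = Σx² − (Σx)²/n = 190572 − 175561 = 15011
Sxy = Σxy − (Σx)(Σy)/n = 7497.6 − 7102.05 = 395.55
b = Sxy/Sxx = 395.55/15011 = 0.026351
a = ȳ − b·x̄ = 8.475 − 0.026351·209.5 = 2.954533
ŷ(89) = a + b·89 = 2.954533 + 0.026351·89 = 5.299744

5.30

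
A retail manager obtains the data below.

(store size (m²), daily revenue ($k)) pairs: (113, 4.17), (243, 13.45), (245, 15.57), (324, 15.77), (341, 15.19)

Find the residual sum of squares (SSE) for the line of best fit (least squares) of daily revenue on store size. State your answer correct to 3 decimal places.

n = 5, Σx = 1266, Σy = 64.15, Σxy = 17843.48, Σx² = 353100, Σy² = 920.1453
Sxx = Σx² − (Σx)²/n = 353100 − 320551.2 = 32548.8
Sxy = Σxy − (Σx)(Σy)/n = 17843.48 − 16242.78 = 1600.7
Syy = Σy² − (Σy)²/n = 920.1453 − 823.0445 = 97.1008
b = Sxy/Sxx = 1600.7/32548.8 = 0.049178
SSE = Syy − b·Sxy = 97.1008 − 0.049178·1600.7 = 18.380832

18.381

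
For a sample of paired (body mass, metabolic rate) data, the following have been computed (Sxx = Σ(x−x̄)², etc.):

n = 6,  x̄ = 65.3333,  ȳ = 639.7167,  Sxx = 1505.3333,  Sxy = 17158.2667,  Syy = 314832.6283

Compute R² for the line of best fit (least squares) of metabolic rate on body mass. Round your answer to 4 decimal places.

0.6212

R² = Sxy²/(Sxx·Syy) = (17158.2667)²/(1505.3333·314832.6283) = 0.621204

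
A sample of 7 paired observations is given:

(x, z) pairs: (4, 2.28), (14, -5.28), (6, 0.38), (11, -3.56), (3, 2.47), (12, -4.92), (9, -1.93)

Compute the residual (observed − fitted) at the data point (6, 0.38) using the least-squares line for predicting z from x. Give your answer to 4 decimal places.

n = 7, Σx = 59, Σy = -10.56, Σxy = -170.68, Σx² = 603
Sxx = Σx² − (Σx)²/n = 603 − 497.285714 = 105.714286
Sxy = Σxy − (Σx)(Σy)/n = -170.68 − (-89.005714) = -81.674286
b = Sxy/Sxx = -81.674286/105.714286 = -0.772595
a = ȳ − b·x̄ = -1.508571 − (-0.772595)·8.428571 = 5.003297
ŷ(6) = 5.003297 + (-0.772595)·6 = 0.367730
residual = y − ŷ = 0.38 − 0.367730 = 0.012270

0.0123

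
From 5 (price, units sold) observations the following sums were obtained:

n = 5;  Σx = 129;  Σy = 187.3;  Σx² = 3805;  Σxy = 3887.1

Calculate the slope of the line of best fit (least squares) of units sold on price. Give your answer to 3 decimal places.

Sxx = Σx² − (Σx)²/n = 3805 − 3328.2 = 476.8
Sxy = Σxy − (Σx)(Σy)/n = 3887.1 − 4832.34 = -945.24
b = Sxy/Sxx = -945.24/476.8 = -1.982466

-1.982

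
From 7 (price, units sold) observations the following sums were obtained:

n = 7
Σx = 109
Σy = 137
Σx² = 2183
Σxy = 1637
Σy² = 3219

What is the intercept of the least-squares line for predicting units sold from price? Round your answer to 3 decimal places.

35.482

Sxx = Σx² − (Σx)²/n = 2183 − 1697.285714 = 485.714286
Sxy = Σxy − (Σx)(Σy)/n = 1637 − 2133.285714 = -496.285714
b = Sxy/Sxx = -496.285714/485.714286 = -1.021765
a = ȳ − b·x̄ = 19.571429 − (-1.021765)·15.571429 = 35.481765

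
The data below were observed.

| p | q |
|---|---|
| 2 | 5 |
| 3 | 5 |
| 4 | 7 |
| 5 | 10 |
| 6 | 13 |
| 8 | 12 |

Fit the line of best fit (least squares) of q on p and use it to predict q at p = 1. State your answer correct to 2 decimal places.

n = 6, Σx = 28, Σy = 52, Σxy = 277, Σx² = 154
Sxx = Σx² − (Σx)²/n = 154 − 130.666667 = 23.333333
Sxy = Σxy − (Σx)(Σy)/n = 277 − 242.666667 = 34.333333
b = Sxy/Sxx = 34.333333/23.333333 = 1.471429
a = ȳ − b·x̄ = 8.666667 − 1.471429·4.666667 = 1.8
ŷ(1) = a + b·1 = 1.8 + 1.471429·1 = 3.271429

3.27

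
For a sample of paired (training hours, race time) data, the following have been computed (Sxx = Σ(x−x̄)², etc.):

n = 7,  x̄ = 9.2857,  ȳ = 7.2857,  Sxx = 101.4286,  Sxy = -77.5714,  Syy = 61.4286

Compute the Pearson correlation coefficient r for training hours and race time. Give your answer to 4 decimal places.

-0.9827

r = Sxy/√(Sxx·Syy) = -77.5714/√(6230.616898) = -77.5714/78.934257 = -0.982734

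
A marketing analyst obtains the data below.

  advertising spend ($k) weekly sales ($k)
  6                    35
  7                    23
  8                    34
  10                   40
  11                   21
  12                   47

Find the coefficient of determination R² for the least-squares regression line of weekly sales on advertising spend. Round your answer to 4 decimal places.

n = 6, Σx = 54, Σy = 200, Σxy = 1838, Σx² = 514, Σy² = 7160
Sxx = Σx² − (Σx)²/n = 514 − 486 = 28
Sxy = Σxy − (Σx)(Σy)/n = 1838 − 1800 = 38
Syy = Σy² − (Σy)²/n = 7160 − 6666.666667 = 493.333333
R² = Sxy²/(Sxx·Syy) = (38)²/(28·493.333333) = 0.104537

0.1045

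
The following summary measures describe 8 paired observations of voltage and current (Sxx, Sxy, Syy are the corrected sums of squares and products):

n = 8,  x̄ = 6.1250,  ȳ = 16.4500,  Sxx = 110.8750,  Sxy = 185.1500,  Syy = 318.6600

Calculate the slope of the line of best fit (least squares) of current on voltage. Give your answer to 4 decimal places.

b = Sxy/Sxx = 185.15/110.875 = 1.669899

1.6699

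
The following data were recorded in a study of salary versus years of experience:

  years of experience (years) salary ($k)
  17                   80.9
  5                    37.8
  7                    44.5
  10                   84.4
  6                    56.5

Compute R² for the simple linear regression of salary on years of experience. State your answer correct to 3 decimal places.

n = 5, Σx = 45, Σy = 304.1, Σxy = 3058.8, Σx² = 499, Σy² = 20269.51
Sxx = Σx² − (Σx)²/n = 499 − 405 = 94
Sxy = Σxy − (Σx)(Σy)/n = 3058.8 − 2736.9 = 321.9
Syy = Σy² − (Σy)²/n = 20269.51 − 18495.362 = 1774.148
R² = Sxy²/(Sxx·Syy) = (321.9)²/(94·1774.148) = 0.621333

0.621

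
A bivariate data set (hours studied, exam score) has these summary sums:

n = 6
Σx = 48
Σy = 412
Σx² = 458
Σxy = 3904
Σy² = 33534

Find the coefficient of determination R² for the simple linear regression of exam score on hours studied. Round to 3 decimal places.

Sxx = Σx² − (Σx)²/n = 458 − 384 = 74
Sxy = Σxy − (Σx)(Σy)/n = 3904 − 3296 = 608
Syy = Σy² − (Σy)²/n = 33534 − 28290.666667 = 5243.333333
R² = Sxy²/(Sxx·Syy) = (608)²/(74·5243.333333) = 0.952726

0.953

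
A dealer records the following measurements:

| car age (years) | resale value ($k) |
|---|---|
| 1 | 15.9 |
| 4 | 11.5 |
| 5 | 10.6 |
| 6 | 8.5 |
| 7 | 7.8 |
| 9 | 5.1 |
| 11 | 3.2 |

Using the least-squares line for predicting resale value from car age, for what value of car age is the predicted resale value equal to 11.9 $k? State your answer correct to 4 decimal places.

n = 7, Σx = 43, Σy = 62.6, Σxy = 301.6, Σx² = 329
Sxx = Σx² − (Σx)²/n = 329 − 264.142857 = 64.857143
Sxy = Σxy − (Σx)(Σy)/n = 301.6 − 384.542857 = -82.942857
b = Sxy/Sxx = -82.942857/64.857143 = -1.278855
a = ȳ − b·x̄ = 8.942857 − (-1.278855)·6.142857 = 16.798678
Set a + b·x = 11.9: x = (11.9 − 16.798678) / (-1.278855) = 3.830520

3.8305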